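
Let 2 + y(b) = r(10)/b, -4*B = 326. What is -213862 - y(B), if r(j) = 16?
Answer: -34859148/163 ≈ -2.1386e+5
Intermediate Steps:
B = -163/2 (B = -¼*326 = -163/2 ≈ -81.500)
y(b) = -2 + 16/b
-213862 - y(B) = -213862 - (-2 + 16/(-163/2)) = -213862 - (-2 + 16*(-2/163)) = -213862 - (-2 - 32/163) = -213862 - 1*(-358/163) = -213862 + 358/163 = -34859148/163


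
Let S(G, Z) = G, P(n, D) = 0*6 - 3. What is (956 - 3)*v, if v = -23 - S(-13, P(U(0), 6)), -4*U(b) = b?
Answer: -9530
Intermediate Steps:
U(b) = -b/4
P(n, D) = -3 (P(n, D) = 0 - 3 = -3)
v = -10 (v = -23 - 1*(-13) = -23 + 13 = -10)
(956 - 3)*v = (956 - 3)*(-10) = 953*(-10) = -9530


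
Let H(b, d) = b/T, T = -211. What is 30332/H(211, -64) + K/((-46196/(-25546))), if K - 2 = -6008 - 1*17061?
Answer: -995243327/23098 ≈ -43088.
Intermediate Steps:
K = -23067 (K = 2 + (-6008 - 1*17061) = 2 + (-6008 - 17061) = 2 - 23069 = -23067)
H(b, d) = -b/211 (H(b, d) = b/(-211) = b*(-1/211) = -b/211)
30332/H(211, -64) + K/((-46196/(-25546))) = 30332/((-1/211*211)) - 23067/((-46196/(-25546))) = 30332/(-1) - 23067/((-46196*(-1/25546))) = 30332*(-1) - 23067/23098/12773 = -30332 - 23067*12773/23098 = -30332 - 294634791/23098 = -995243327/23098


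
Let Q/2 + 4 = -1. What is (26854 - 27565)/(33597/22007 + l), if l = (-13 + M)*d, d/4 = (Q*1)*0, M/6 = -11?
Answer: -1738553/3733 ≈ -465.73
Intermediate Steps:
Q = -10 (Q = -8 + 2*(-1) = -8 - 2 = -10)
M = -66 (M = 6*(-11) = -66)
d = 0 (d = 4*(-10*1*0) = 4*(-10*0) = 4*0 = 0)
l = 0 (l = (-13 - 66)*0 = -79*0 = 0)
(26854 - 27565)/(33597/22007 + l) = (26854 - 27565)/(33597/22007 + 0) = -711/(33597*(1/22007) + 0) = -711/(33597/22007 + 0) = -711/33597/22007 = -711*22007/33597 = -1738553/3733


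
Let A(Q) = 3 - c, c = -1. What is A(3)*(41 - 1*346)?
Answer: -1220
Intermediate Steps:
A(Q) = 4 (A(Q) = 3 - 1*(-1) = 3 + 1 = 4)
A(3)*(41 - 1*346) = 4*(41 - 1*346) = 4*(41 - 346) = 4*(-305) = -1220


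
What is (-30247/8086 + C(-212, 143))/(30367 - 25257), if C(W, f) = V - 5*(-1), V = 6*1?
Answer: 58699/41319460 ≈ 0.0014206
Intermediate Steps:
V = 6
C(W, f) = 11 (C(W, f) = 6 - 5*(-1) = 6 + 5 = 11)
(-30247/8086 + C(-212, 143))/(30367 - 25257) = (-30247/8086 + 11)/(30367 - 25257) = (-30247*1/8086 + 11)/5110 = (-30247/8086 + 11)*(1/5110) = (58699/8086)*(1/5110) = 58699/41319460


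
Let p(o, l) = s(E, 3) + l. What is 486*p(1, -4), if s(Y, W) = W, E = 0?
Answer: -486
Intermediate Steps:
p(o, l) = 3 + l
486*p(1, -4) = 486*(3 - 4) = 486*(-1) = -486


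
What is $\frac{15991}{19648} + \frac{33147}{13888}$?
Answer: $\frac{426443}{133238} \approx 3.2006$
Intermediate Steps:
$\frac{15991}{19648} + \frac{33147}{13888} = \frac{426443}{133238}$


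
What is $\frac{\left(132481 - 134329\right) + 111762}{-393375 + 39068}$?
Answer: $- \frac{109914}{354307} \approx -0.31022$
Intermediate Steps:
$\frac{\left(132481 - 134329\right) + 111762}{-393375 + 39068} = \frac{\left(132481 - 134329\right) + 111762}{-354307} = \left(-1848 + 111762\right) \left(- \frac{1}{354307}\right) = 109914 \left(- \frac{1}{354307}\right) = - \frac{109914}{354307}$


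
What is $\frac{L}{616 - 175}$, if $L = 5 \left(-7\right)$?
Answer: $- \frac{5}{63} \approx -0.079365$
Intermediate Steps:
$L = -35$
$\frac{L}{616 - 175} = \frac{1}{616 - 175} \left(-35\right) = \frac{1}{441} \left(-35\right) = - \frac{5}{63}$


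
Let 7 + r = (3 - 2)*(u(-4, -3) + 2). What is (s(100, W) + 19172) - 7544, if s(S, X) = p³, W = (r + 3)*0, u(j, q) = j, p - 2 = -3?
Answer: 11627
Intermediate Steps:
p = -1 (p = 2 - 3 = -1)
r = -9 (r = -7 + (3 - 2)*(-4 + 2) = -7 + 1*(-2) = -7 - 2 = -9)
W = 0 (W = (-9 + 3)*0 = -6*0 = 0)
s(S, X) = -1 (s(S, X) = (-1)³ = -1)
(s(100, W) + 19172) - 7544 = (-1 + 19172) - 7544 = 19171 - 7544 = 11627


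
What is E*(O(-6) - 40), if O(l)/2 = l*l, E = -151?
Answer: -4832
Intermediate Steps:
O(l) = 2*l**2 (O(l) = 2*(l*l) = 2*l**2)
E*(O(-6) - 40) = -151*(2*(-6)**2 - 40) = -151*(2*36 - 40) = -151*(72 - 40) = -151*32 = -4832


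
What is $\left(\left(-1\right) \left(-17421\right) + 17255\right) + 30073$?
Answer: $64749$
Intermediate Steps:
$\left(\left(-1\right) \left(-17421\right) + 17255\right) + 30073 = \left(17421 + 17255\right) + 30073 = 34676 + 30073 = 64749$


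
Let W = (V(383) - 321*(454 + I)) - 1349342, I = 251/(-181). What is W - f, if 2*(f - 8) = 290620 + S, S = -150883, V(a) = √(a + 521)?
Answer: -566351663/362 + 2*√226 ≈ -1.5645e+6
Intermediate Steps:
I = -251/181 (I = 251*(-1/181) = -251/181 ≈ -1.3867)
V(a) = √(521 + a)
W = -270528185/181 + 2*√226 (W = (√(521 + 383) - 321*(454 - 251/181)) - 1349342 = (√904 - 321*81923/181) - 1349342 = (2*√226 - 26297283/181) - 1349342 = (-26297283/181 + 2*√226) - 1349342 = -270528185/181 + 2*√226 ≈ -1.4946e+6)
f = 139753/2 (f = 8 + (290620 - 150883)/2 = 8 + (½)*139737 = 8 + 139737/2 = 139753/2 ≈ 69877.)
W - f = (-270528185/181 + 2*√226) - 1*139753/2 = (-270528185/181 + 2*√226) - 139753/2 = -566351663/362 + 2*√226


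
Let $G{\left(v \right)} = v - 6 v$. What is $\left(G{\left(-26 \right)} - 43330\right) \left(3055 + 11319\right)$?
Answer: $-620956800$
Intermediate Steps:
$G{\left(v \right)} = - 5 v$
$\left(G{\left(-26 \right)} - 43330\right) \left(3055 + 11319\right) = \left(\left(-5\right) \left(-26\right) - 43330\right) \left(3055 + 11319\right) = \left(130 - 43330\right) 14374 = \left(-43200\right) 14374 = -620956800$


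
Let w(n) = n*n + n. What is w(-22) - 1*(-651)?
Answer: 1113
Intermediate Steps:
w(n) = n + n**2 (w(n) = n**2 + n = n + n**2)
w(-22) - 1*(-651) = -22*(1 - 22) - 1*(-651) = -22*(-21) + 651 = 462 + 651 = 1113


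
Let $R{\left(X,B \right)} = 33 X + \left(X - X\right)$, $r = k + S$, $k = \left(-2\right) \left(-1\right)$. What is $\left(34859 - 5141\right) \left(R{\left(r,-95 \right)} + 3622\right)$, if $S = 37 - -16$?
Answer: $161576766$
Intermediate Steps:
$k = 2$
$S = 53$ ($S = 37 + 16 = 53$)
$r = 55$ ($r = 2 + 53 = 55$)
$R{\left(X,B \right)} = 33 X$ ($R{\left(X,B \right)} = 33 X + 0 = 33 X$)
$\left(34859 - 5141\right) \left(R{\left(r,-95 \right)} + 3622\right) = \left(34859 - 5141\right) \left(33 \cdot 55 + 3622\right) = 29718 \left(1815 + 3622\right) = 29718 \cdot 5437 = 161576766$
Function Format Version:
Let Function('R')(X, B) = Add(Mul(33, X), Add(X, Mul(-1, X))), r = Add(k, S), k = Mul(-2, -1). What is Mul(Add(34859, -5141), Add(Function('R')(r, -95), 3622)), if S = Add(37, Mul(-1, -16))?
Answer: 161576766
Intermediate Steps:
k = 2
S = 53 (S = Add(37, 16) = 53)
r = 55 (r = Add(2, 53) = 55)
Function('R')(X, B) = Mul(33, X) (Function('R')(X, B) = Add(Mul(33, X), 0) = Mul(33, X))
Mul(Add(34859, -5141), Add(Function('R')(r, -95), 3622)) = Mul(Add(34859, -5141), Add(Mul(33, 55), 3622)) = Mul(29718, Add(1815, 3622)) = Mul(29718, 5437) = 161576766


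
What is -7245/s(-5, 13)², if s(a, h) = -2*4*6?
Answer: -805/256 ≈ -3.1445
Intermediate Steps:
s(a, h) = -48 (s(a, h) = -8*6 = -48)
-7245/s(-5, 13)² = -7245/((-48)²) = -7245/2304 = -7245*1/2304 = -805/256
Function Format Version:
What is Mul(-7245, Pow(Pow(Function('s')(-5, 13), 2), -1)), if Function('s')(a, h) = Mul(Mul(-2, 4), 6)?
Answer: Rational(-805, 256) ≈ -3.1445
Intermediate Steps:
Function('s')(a, h) = -48 (Function('s')(a, h) = Mul(-8, 6) = -48)
Mul(-7245, Pow(Pow(Function('s')(-5, 13), 2), -1)) = Mul(-7245, Pow(Pow(-48, 2), -1)) = Mul(-7245, Pow(2304, -1)) = Mul(-7245, Rational(1, 2304)) = Rational(-805, 256)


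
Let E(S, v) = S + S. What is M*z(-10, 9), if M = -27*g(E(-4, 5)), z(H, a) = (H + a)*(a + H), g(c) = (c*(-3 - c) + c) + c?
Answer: 1512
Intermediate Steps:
E(S, v) = 2*S
g(c) = 2*c + c*(-3 - c) (g(c) = (c + c*(-3 - c)) + c = 2*c + c*(-3 - c))
z(H, a) = (H + a)**2 (z(H, a) = (H + a)*(H + a) = (H + a)**2)
M = 1512 (M = -(-27)*2*(-4)*(1 + 2*(-4)) = -(-27)*(-8)*(1 - 8) = -(-27)*(-8)*(-7) = -27*(-56) = 1512)
M*z(-10, 9) = 1512*(-10 + 9)**2 = 1512*(-1)**2 = 1512*1 = 1512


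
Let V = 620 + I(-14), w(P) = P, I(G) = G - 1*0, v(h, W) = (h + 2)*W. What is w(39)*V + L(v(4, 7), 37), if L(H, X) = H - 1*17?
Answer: 23659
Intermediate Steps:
v(h, W) = W*(2 + h) (v(h, W) = (2 + h)*W = W*(2 + h))
I(G) = G (I(G) = G + 0 = G)
L(H, X) = -17 + H (L(H, X) = H - 17 = -17 + H)
V = 606 (V = 620 - 14 = 606)
w(39)*V + L(v(4, 7), 37) = 39*606 + (-17 + 7*(2 + 4)) = 23634 + (-17 + 7*6) = 23634 + (-17 + 42) = 23634 + 25 = 23659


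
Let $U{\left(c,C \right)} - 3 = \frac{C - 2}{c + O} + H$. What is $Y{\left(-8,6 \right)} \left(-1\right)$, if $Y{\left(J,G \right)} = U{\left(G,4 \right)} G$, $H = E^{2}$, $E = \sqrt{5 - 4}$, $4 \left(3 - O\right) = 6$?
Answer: $- \frac{128}{5} \approx -25.6$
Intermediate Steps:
$O = \frac{3}{2}$ ($O = 3 - \frac{3}{2} = \frac{3}{2} \approx 1.5$)
$E = 1$ ($E = \sqrt{1} = 1$)
$H = 1$ ($H = 1^{2} = 1$)
$U{\left(c,C \right)} = 4 + \frac{-2 + C}{\frac{3}{2} + c}$ ($U{\left(c,C \right)} = 3 + \left(\frac{C - 2}{c + \frac{3}{2}} + 1\right) = 3 + \left(\frac{-2 + C}{\frac{3}{2} + c} + 1\right) = 3 + \left(1 + \frac{-2 + C}{\frac{3}{2} + c}\right) = 4 + \frac{-2 + C}{\frac{3}{2} + c}$)
$Y{\left(J,G \right)} = \frac{2 G \left(8 + 4 G\right)}{3 + 2 G}$ ($Y{\left(J,G \right)} = \frac{2 \left(4 + 4 + 4 G\right)}{3 + 2 G} G = \frac{2 \left(8 + 4 G\right)}{3 + 2 G} G = \frac{2 G \left(8 + 4 G\right)}{3 + 2 G}$)
$Y{\left(-8,6 \right)} \left(-1\right) = 8 \cdot 6 \frac{1}{3 + 2 \cdot 6} \left(2 + 6\right) \left(-1\right) = 8 \cdot 6 \frac{1}{3 + 12} \cdot 8 \left(-1\right) = 8 \cdot 6 \cdot \frac{1}{15} \cdot 8 \left(-1\right) = \frac{128}{5} \left(-1\right) = - \frac{128}{5}$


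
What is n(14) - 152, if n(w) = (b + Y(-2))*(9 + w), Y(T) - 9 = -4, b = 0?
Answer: -37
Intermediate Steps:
Y(T) = 5 (Y(T) = 9 - 4 = 5)
n(w) = 45 + 5*w (n(w) = (0 + 5)*(9 + w) = 5*(9 + w) = 45 + 5*w)
n(14) - 152 = (45 + 5*14) - 152 = (45 + 70) - 152 = 115 - 152 = -37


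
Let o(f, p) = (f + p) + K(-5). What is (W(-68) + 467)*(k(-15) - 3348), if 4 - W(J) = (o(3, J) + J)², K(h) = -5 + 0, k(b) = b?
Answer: 62460999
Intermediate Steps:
K(h) = -5
o(f, p) = -5 + f + p (o(f, p) = (f + p) - 5 = -5 + f + p)
W(J) = 4 - (-2 + 2*J)² (W(J) = 4 - ((-5 + 3 + J) + J)² = 4 - ((-2 + J) + J)² = 4 - (-2 + 2*J)²)
(W(-68) + 467)*(k(-15) - 3348) = (4*(-68)*(2 - 1*(-68)) + 467)*(-15 - 3348) = (4*(-68)*(2 + 68) + 467)*(-3363) = (4*(-68)*70 + 467)*(-3363) = (-19040 + 467)*(-3363) = -18573*(-3363) = 62460999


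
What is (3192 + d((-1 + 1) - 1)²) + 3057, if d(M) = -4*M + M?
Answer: 6258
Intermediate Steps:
d(M) = -3*M
(3192 + d((-1 + 1) - 1)²) + 3057 = (3192 + (-3*((-1 + 1) - 1))²) + 3057 = (3192 + (-3*(0 - 1))²) + 3057 = (3192 + (-3*(-1))²) + 3057 = (3192 + 3²) + 3057 = (3192 + 9) + 3057 = 3201 + 3057 = 6258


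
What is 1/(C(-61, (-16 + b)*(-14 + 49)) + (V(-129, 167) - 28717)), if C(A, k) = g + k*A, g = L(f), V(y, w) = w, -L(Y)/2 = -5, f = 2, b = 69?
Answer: -1/141695 ≈ -7.0574e-6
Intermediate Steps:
L(Y) = 10 (L(Y) = -2*(-5) = 10)
g = 10
C(A, k) = 10 + A*k (C(A, k) = 10 + k*A = 10 + A*k)
1/(C(-61, (-16 + b)*(-14 + 49)) + (V(-129, 167) - 28717)) = 1/((10 - 61*(-16 + 69)*(-14 + 49)) + (167 - 28717)) = 1/((10 - 3233*35) - 28550) = 1/((10 - 61*1855) - 28550) = 1/((10 - 113155) - 28550) = 1/(-113145 - 28550) = 1/(-141695) = -1/141695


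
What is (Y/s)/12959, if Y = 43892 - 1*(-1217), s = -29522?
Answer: -45109/382575598 ≈ -0.00011791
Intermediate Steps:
Y = 45109 (Y = 43892 + 1217 = 45109)
(Y/s)/12959 = (45109/(-29522))/12959 = (45109*(-1/29522))*(1/12959) = -45109/29522*1/12959 = -45109/382575598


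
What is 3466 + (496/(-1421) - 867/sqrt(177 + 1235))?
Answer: 4924690/1421 - 867*sqrt(353)/706 ≈ 3442.6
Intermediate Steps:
3466 + (496/(-1421) - 867/sqrt(177 + 1235)) = 3466 + (496*(-1/1421) - 867*sqrt(353)/706) = 3466 + (-496/1421 - 867*sqrt(353)/706) = 4924690/1421 - 867*sqrt(353)/706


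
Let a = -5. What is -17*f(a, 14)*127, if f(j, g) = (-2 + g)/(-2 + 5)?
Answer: -8636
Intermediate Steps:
f(j, g) = -⅔ + g/3 (f(j, g) = (-2 + g)/3 = (-2 + g)*(⅓) = -⅔ + g/3)
-17*f(a, 14)*127 = -17*(-⅔ + (⅓)*14)*127 = -17*(-⅔ + 14/3)*127 = -17*4*127 = -68*127 = -8636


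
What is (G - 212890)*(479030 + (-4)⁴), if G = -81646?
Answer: -141166981296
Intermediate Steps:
(G - 212890)*(479030 + (-4)⁴) = (-81646 - 212890)*(479030 + (-4)⁴) = -294536*(479030 + 256) = -294536*479286 = -141166981296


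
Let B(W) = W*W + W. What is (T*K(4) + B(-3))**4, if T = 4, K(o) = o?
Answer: 234256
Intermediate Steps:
B(W) = W + W**2 (B(W) = W**2 + W = W + W**2)
(T*K(4) + B(-3))**4 = (4*4 - 3*(1 - 3))**4 = (16 - 3*(-2))**4 = (16 + 6)**4 = 22**4 = 234256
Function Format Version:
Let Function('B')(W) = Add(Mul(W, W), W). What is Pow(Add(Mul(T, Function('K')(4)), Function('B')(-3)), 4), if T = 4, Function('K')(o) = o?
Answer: 234256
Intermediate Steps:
Function('B')(W) = Add(W, Pow(W, 2)) (Function('B')(W) = Add(Pow(W, 2), W) = Add(W, Pow(W, 2)))
Pow(Add(Mul(T, Function('K')(4)), Function('B')(-3)), 4) = Pow(Add(Mul(4, 4), Mul(-3, Add(1, -3))), 4) = Pow(Add(16, Mul(-3, -2)), 4) = Pow(Add(16, 6), 4) = Pow(22, 4) = 234256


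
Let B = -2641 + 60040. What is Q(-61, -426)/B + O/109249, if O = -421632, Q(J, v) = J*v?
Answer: -7120770218/2090261117 ≈ -3.4066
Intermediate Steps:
B = 57399
Q(-61, -426)/B + O/109249 = -61*(-426)/57399 - 421632/109249 = 25986*(1/57399) - 421632*1/109249 = 8662/19133 - 421632/109249 = -7120770218/2090261117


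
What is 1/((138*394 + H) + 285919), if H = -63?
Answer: 1/340228 ≈ 2.9392e-6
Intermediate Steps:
1/((138*394 + H) + 285919) = 1/((138*394 - 63) + 285919) = 1/((54372 - 63) + 285919) = 1/(54309 + 285919) = 1/340228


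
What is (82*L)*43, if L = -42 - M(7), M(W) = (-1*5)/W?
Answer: -1019014/7 ≈ -1.4557e+5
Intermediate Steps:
M(W) = -5/W
L = -289/7 (L = -42 - (-5)/7 = -42 - 1*(-5/7) = -42 + 5/7 = -289/7 ≈ -41.286)
(82*L)*43 = (82*(-289/7))*43 = -23698/7*43 = -1019014/7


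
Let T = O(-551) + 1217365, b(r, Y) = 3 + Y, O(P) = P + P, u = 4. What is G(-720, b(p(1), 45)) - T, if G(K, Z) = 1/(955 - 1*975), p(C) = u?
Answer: -24325261/20 ≈ -1.2163e+6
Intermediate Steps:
p(C) = 4
O(P) = 2*P
G(K, Z) = -1/20 (G(K, Z) = 1/(955 - 975) = 1/(-20) = -1/20)
T = 1216263 (T = 2*(-551) + 1217365 = -1102 + 1217365 = 1216263)
G(-720, b(p(1), 45)) - T = -1/20 - 1*1216263 = -1/20 - 1216263 = -24325261/20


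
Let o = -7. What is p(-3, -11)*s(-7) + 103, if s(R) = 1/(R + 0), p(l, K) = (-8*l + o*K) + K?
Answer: 631/7 ≈ 90.143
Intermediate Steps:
p(l, K) = -8*l - 6*K (p(l, K) = (-8*l - 7*K) + K = -8*l - 6*K)
s(R) = 1/R
p(-3, -11)*s(-7) + 103 = (-8*(-3) - 6*(-11))/(-7) + 103 = (24 + 66)*(-⅐) + 103 = 90*(-⅐) + 103 = -90/7 + 103 = 631/7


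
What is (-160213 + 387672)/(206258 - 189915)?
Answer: 227459/16343 ≈ 13.918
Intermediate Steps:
(-160213 + 387672)/(206258 - 189915) = 227459/16343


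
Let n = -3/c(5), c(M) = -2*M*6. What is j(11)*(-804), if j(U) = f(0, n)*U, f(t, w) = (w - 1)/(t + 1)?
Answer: 42009/5 ≈ 8401.8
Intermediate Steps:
c(M) = -12*M
n = 1/20 (n = -3/((-12*5)) = -3/(-60) = -3*(-1/60) = 1/20 ≈ 0.050000)
f(t, w) = (-1 + w)/(1 + t)
j(U) = -19*U/20 (j(U) = ((-1 + 1/20)/(1 + 0))*U = (-19/20/1)*U = (1*(-19/20))*U = -19*U/20)
j(11)*(-804) = -19/20*11*(-804) = -209/20*(-804) = 42009/5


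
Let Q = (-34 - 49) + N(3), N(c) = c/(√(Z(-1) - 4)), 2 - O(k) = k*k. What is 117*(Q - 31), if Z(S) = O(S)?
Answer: -13338 - 117*I*√3 ≈ -13338.0 - 202.65*I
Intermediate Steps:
O(k) = 2 - k² (O(k) = 2 - k*k = 2 - k²)
Z(S) = 2 - S²
N(c) = -I*c*√3/3 (N(c) = c/(√((2 - 1*(-1)²) - 4)) = c/(√((2 - 1*1) - 4)) = c/(√((2 - 1) - 4)) = c/(√(1 - 4)) = c/(√(-3)) = c/((I*√3)) = c*(-I*√3/3) = -I*c*√3/3)
Q = -83 - I*√3 (Q = (-34 - 49) - ⅓*I*3*√3 = -83 - I*√3 ≈ -83.0 - 1.732*I)
117*(Q - 31) = 117*((-83 - I*√3) - 31) = 117*(-114 - I*√3) = -13338 - 117*I*√3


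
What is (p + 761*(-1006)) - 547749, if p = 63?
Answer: -1313252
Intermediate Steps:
(p + 761*(-1006)) - 547749 = (63 + 761*(-1006)) - 547749 = (63 - 765566) - 547749 = -765503 - 547749 = -1313252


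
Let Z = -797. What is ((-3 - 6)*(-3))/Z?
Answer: -27/797 ≈ -0.033877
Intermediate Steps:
((-3 - 6)*(-3))/Z = ((-3 - 6)*(-3))/(-797) = -9*(-3)*(-1/797) = 27*(-1/797) = -27/797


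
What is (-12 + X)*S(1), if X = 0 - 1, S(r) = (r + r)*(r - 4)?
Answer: 78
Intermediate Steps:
S(r) = 2*r*(-4 + r) (S(r) = (2*r)*(-4 + r) = 2*r*(-4 + r))
X = -1
(-12 + X)*S(1) = (-12 - 1)*(2*1*(-4 + 1)) = -26*(-3) = -13*(-6) = 78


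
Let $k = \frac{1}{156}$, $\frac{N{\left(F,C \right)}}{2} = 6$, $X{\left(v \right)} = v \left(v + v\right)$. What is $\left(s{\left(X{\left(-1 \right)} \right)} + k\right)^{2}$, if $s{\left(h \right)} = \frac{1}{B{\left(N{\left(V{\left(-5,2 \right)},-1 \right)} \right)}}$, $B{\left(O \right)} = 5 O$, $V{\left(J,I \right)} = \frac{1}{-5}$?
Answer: $\frac{9}{16900} \approx 0.00053254$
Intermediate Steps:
$V{\left(J,I \right)} = - \frac{1}{5}$
$X{\left(v \right)} = 2 v^{2}$ ($X{\left(v \right)} = v 2 v = 2 v^{2}$)
$N{\left(F,C \right)} = 12$ ($N{\left(F,C \right)} = 2 \cdot 6 = 12$)
$s{\left(h \right)} = \frac{1}{60}$ ($s{\left(h \right)} = \frac{1}{5 \cdot 12} = \frac{1}{60}$)
$k = \frac{1}{156} \approx 0.0064103$
$\left(s{\left(X{\left(-1 \right)} \right)} + k\right)^{2} = \left(\frac{1}{60} + \frac{1}{156}\right)^{2} = \left(\frac{3}{130}\right)^{2} = \frac{9}{16900}$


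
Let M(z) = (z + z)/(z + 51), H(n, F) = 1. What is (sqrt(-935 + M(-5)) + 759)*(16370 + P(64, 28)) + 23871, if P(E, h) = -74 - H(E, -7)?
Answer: 12391776 + 48885*I*sqrt(54970)/23 ≈ 1.2392e+7 + 4.9832e+5*I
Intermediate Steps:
M(z) = 2*z/(51 + z) (M(z) = (2*z)/(51 + z) = 2*z/(51 + z))
P(E, h) = -75 (P(E, h) = -74 - 1*1 = -74 - 1 = -75)
(sqrt(-935 + M(-5)) + 759)*(16370 + P(64, 28)) + 23871 = (sqrt(-935 + 2*(-5)/(51 - 5)) + 759)*(16370 - 75) + 23871 = (sqrt(-935 + 2*(-5)/46) + 759)*16295 + 23871 = (sqrt(-935 + 2*(-5)*(1/46)) + 759)*16295 + 23871 = (sqrt(-935 - 5/23) + 759)*16295 + 23871 = (sqrt(-21510/23) + 759)*16295 + 23871 = (3*I*sqrt(54970)/23 + 759)*16295 + 23871 = (759 + 3*I*sqrt(54970)/23)*16295 + 23871 = (12367905 + 48885*I*sqrt(54970)/23) + 23871 = 12391776 + 48885*I*sqrt(54970)/23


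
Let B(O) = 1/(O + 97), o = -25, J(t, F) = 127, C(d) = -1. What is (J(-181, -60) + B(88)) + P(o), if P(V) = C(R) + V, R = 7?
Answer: 18686/185 ≈ 101.01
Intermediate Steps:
B(O) = 1/(97 + O)
P(V) = -1 + V
(J(-181, -60) + B(88)) + P(o) = (127 + 1/(97 + 88)) + (-1 - 25) = (127 + 1/185) - 26 = 23496/185 - 26 = 18686/185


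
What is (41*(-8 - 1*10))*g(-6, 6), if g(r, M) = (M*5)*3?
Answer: -66420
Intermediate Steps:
g(r, M) = 15*M (g(r, M) = (5*M)*3 = 15*M)
(41*(-8 - 1*10))*g(-6, 6) = (41*(-8 - 1*10))*(15*6) = (41*(-8 - 10))*90 = (41*(-18))*90 = -738*90 = -66420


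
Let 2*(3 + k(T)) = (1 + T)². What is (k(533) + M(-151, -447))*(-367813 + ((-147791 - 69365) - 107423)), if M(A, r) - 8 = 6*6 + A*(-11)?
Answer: -99898317760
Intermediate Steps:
M(A, r) = 44 - 11*A (M(A, r) = 8 + (6*6 + A*(-11)) = 8 + (36 - 11*A) = 44 - 11*A)
k(T) = -3 + (1 + T)²/2
(k(533) + M(-151, -447))*(-367813 + ((-147791 - 69365) - 107423)) = ((-3 + (1 + 533)²/2) + (44 - 11*(-151)))*(-367813 + ((-147791 - 69365) - 107423)) = ((-3 + (½)*534²) + (44 + 1661))*(-367813 + (-217156 - 107423)) = ((-3 + (½)*285156) + 1705)*(-367813 - 324579) = ((-3 + 142578) + 1705)*(-692392) = (142575 + 1705)*(-692392) = 144280*(-692392) = -99898317760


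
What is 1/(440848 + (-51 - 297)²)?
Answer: 1/561952 ≈ 1.7795e-6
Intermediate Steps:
1/(440848 + (-51 - 297)²) = 1/(440848 + (-348)²) = 1/(440848 + 121104) = 1/561952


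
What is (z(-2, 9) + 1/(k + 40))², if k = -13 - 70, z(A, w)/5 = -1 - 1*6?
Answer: 2268036/1849 ≈ 1226.6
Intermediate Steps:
z(A, w) = -35 (z(A, w) = 5*(-1 - 1*6) = 5*(-1 - 6) = 5*(-7) = -35)
k = -83
(z(-2, 9) + 1/(k + 40))² = (-35 + 1/(-83 + 40))² = (-35 + 1/(-43))² = (-35 - 1/43)² = (-1506/43)² = 2268036/1849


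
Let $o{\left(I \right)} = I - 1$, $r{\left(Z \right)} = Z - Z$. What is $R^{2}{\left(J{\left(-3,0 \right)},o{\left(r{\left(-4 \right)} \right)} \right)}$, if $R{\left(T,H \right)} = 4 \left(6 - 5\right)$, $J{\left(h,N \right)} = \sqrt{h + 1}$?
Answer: $16$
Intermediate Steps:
$r{\left(Z \right)} = 0$
$J{\left(h,N \right)} = \sqrt{1 + h}$
$o{\left(I \right)} = -1 + I$
$R{\left(T,H \right)} = 4$ ($R{\left(T,H \right)} = 4 \cdot 1 = 4$)
$R^{2}{\left(J{\left(-3,0 \right)},o{\left(r{\left(-4 \right)} \right)} \right)} = 4^{2} = 16$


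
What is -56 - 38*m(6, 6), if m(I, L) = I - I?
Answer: -56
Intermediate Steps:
m(I, L) = 0
-56 - 38*m(6, 6) = -56 - 38*0 = -56 + 0 = -56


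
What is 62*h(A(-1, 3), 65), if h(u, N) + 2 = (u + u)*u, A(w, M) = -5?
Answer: 2976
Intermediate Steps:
h(u, N) = -2 + 2*u² (h(u, N) = -2 + (u + u)*u = -2 + (2*u)*u = -2 + 2*u²)
62*h(A(-1, 3), 65) = 62*(-2 + 2*(-5)²) = 62*(-2 + 2*25) = 62*(-2 + 50) = 62*48 = 2976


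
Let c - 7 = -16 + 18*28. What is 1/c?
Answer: 1/495 ≈ 0.0020202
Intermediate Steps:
c = 495 (c = 7 + (-16 + 18*28) = 7 + (-16 + 504) = 7 + 488 = 495)
1/c = 1/495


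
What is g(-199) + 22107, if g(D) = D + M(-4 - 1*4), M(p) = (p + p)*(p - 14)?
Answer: 22260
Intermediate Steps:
M(p) = 2*p*(-14 + p) (M(p) = (2*p)*(-14 + p) = 2*p*(-14 + p))
g(D) = 352 + D (g(D) = D + 2*(-4 - 1*4)*(-14 + (-4 - 1*4)) = D + 2*(-4 - 4)*(-14 + (-4 - 4)) = D + 2*(-8)*(-14 - 8) = D + 2*(-8)*(-22) = D + 352 = 352 + D)
g(-199) + 22107 = (352 - 199) + 22107 = 153 + 22107 = 22260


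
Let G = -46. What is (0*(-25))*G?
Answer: 0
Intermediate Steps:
(0*(-25))*G = (0*(-25))*(-46) = 0*(-46) = 0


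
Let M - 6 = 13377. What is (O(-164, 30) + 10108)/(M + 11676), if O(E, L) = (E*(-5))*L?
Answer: 34708/25059 ≈ 1.3851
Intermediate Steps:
M = 13383 (M = 6 + 13377 = 13383)
O(E, L) = -5*E*L (O(E, L) = (-5*E)*L = -5*E*L)
(O(-164, 30) + 10108)/(M + 11676) = (-5*(-164)*30 + 10108)/(13383 + 11676) = (24600 + 10108)/25059 = 34708*(1/25059) = 34708/25059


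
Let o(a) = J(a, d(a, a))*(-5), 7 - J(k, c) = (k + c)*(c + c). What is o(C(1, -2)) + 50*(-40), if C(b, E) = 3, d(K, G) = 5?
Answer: -1635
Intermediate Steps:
J(k, c) = 7 - 2*c*(c + k) (J(k, c) = 7 - (k + c)*(c + c) = 7 - (c + k)*2*c = 7 - 2*c*(c + k))
o(a) = 215 + 50*a (o(a) = (7 - 2*5² - 2*5*a)*(-5) = (7 - 2*25 - 10*a)*(-5) = (7 - 50 - 10*a)*(-5) = (-43 - 10*a)*(-5) = 215 + 50*a)
o(C(1, -2)) + 50*(-40) = (215 + 50*3) + 50*(-40) = (215 + 150) - 2000 = 365 - 2000 = -1635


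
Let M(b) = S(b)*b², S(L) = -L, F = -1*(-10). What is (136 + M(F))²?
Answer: 746496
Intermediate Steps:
F = 10
M(b) = -b³ (M(b) = (-b)*b² = -b³)
(136 + M(F))² = (136 - 1*10³)² = (136 - 1*1000)² = (136 - 1000)² = (-864)² = 746496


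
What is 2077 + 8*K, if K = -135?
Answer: 997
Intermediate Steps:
2077 + 8*K = 2077 + 8*(-135) = 2077 - 1080 = 997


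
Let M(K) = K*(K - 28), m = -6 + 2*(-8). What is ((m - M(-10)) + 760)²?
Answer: 128164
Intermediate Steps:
m = -22 (m = -6 - 16 = -22)
M(K) = K*(-28 + K)
((m - M(-10)) + 760)² = ((-22 - (-10)*(-28 - 10)) + 760)² = ((-22 - (-10)*(-38)) + 760)² = ((-22 - 1*380) + 760)² = ((-22 - 380) + 760)² = (-402 + 760)² = 358² = 128164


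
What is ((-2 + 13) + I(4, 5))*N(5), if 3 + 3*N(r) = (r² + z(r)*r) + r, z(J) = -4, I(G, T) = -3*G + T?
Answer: 28/3 ≈ 9.3333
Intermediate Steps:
I(G, T) = T - 3*G
N(r) = -1 - r + r²/3 (N(r) = -1 + ((r² - 4*r) + r)/3 = -1 + (r² - 3*r)/3 = -1 + (-r + r²/3) = -1 - r + r²/3)
((-2 + 13) + I(4, 5))*N(5) = ((-2 + 13) + (5 - 3*4))*(-1 - 1*5 + (⅓)*5²) = (11 + (5 - 12))*(-1 - 5 + (⅓)*25) = (11 - 7)*(-1 - 5 + 25/3) = 4*(7/3) = 28/3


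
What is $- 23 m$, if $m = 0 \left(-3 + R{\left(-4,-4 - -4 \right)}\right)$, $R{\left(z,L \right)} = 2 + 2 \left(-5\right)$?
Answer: $0$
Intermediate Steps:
$R{\left(z,L \right)} = -8$ ($R{\left(z,L \right)} = 2 - 10 = -8$)
$m = 0$ ($m = 0 \left(-3 - 8\right) = 0 \left(-11\right) = 0$)
$- 23 m = \left(-23\right) 0 = 0$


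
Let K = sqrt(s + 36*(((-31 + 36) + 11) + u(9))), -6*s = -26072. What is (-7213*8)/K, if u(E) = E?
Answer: -14426*sqrt(11802)/1967 ≈ -796.75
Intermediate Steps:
s = 13036/3 (s = -1/6*(-26072) = 13036/3 ≈ 4345.3)
K = 2*sqrt(11802)/3 (K = sqrt(13036/3 + 36*(((-31 + 36) + 11) + 9)) = sqrt(13036/3 + 36*((5 + 11) + 9)) = sqrt(13036/3 + 36*(16 + 9)) = sqrt(13036/3 + 36*25) = sqrt(13036/3 + 900) = sqrt(15736/3) = 2*sqrt(11802)/3 ≈ 72.425)
(-7213*8)/K = (-7213*8)/((2*sqrt(11802)/3)) = -14426*sqrt(11802)/1967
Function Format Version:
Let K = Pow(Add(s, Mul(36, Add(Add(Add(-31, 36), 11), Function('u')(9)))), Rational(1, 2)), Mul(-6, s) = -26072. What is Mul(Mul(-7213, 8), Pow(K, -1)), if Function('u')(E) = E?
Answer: Mul(Rational(-14426, 1967), Pow(11802, Rational(1, 2))) ≈ -796.75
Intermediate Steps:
s = Rational(13036, 3) (s = Mul(Rational(-1, 6), -26072) = Rational(13036, 3) ≈ 4345.3)
K = Mul(Rational(2, 3), Pow(11802, Rational(1, 2))) (K = Pow(Add(Rational(13036, 3), Mul(36, Add(Add(Add(-31, 36), 11), 9))), Rational(1, 2)) = Pow(Add(Rational(13036, 3), Mul(36, Add(Add(5, 11), 9))), Rational(1, 2)) = Pow(Add(Rational(13036, 3), Mul(36, Add(16, 9))), Rational(1, 2)) = Pow(Add(Rational(13036, 3), Mul(36, 25)), Rational(1, 2)) = Pow(Add(Rational(13036, 3), 900), Rational(1, 2)) = Pow(Rational(15736, 3), Rational(1, 2)) = Mul(Rational(2, 3), Pow(11802, Rational(1, 2))) ≈ 72.425)
Mul(Mul(-7213, 8), Pow(K, -1)) = Mul(Mul(-7213, 8), Pow(Mul(Rational(2, 3), Pow(11802, Rational(1, 2))), -1)) = Mul(-57704, Mul(Rational(1, 7868), Pow(11802, Rational(1, 2)))) = Mul(Rational(-14426, 1967), Pow(11802, Rational(1, 2)))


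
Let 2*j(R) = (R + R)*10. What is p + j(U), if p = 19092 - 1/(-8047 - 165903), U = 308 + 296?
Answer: 4371711401/173950 ≈ 25132.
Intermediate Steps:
U = 604
j(R) = 10*R (j(R) = ((R + R)*10)/2 = ((2*R)*10)/2 = (20*R)/2 = 10*R)
p = 3321053401/173950 (p = 19092 - 1/(-173950) = 19092 - 1*(-1/173950) = 19092 + 1/173950 = 3321053401/173950 ≈ 19092.)
p + j(U) = 3321053401/173950 + 10*604 = 3321053401/173950 + 6040 = 4371711401/173950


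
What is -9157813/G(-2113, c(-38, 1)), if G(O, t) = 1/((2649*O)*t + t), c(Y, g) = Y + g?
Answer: -1896596186288216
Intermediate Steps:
G(O, t) = 1/(t + 2649*O*t) (G(O, t) = 1/(2649*O*t + t) = 1/(t + 2649*O*t))
-9157813/G(-2113, c(-38, 1)) = -9157813*(1 + 2649*(-2113))*(-38 + 1) = -9157813/(1/((-37)*(1 - 5597337))) = -9157813/((-1/37/(-5597336))) = -9157813/((-1/37*(-1/5597336))) = -9157813/1/207101432 = -9157813*207101432 = -1896596186288216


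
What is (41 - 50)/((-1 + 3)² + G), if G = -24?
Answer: 9/20 ≈ 0.45000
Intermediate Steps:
(41 - 50)/((-1 + 3)² + G) = (41 - 50)/((-1 + 3)² - 24) = -9/(2² - 24) = -9/(4 - 24) = -9/(-20) = -9*(-1/20) = 9/20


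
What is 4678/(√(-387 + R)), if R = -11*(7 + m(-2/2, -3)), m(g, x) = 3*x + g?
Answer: -2339*I*√354/177 ≈ -248.63*I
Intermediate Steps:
m(g, x) = g + 3*x
R = 33 (R = -11*(7 + (-2/2 + 3*(-3))) = -11*(7 + (-2*½ - 9)) = -11*(7 + (-1 - 9)) = -11*(7 - 10) = -11*(-3) = 33)
4678/(√(-387 + R)) = 4678/(√(-387 + 33)) = 4678/(√(-354)) = 4678/((I*√354)) = 4678*(-I*√354/354) = -2339*I*√354/177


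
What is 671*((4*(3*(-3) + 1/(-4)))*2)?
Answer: -49654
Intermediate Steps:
671*((4*(3*(-3) + 1/(-4)))*2) = 671*((4*(-9 - ¼))*2) = 671*((4*(-37/4))*2) = 671*(-37*2) = 671*(-74) = -49654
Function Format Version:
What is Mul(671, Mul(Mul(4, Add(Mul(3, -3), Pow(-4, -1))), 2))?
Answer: -49654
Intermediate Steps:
Mul(671, Mul(Mul(4, Add(Mul(3, -3), Pow(-4, -1))), 2)) = Mul(671, Mul(Mul(4, Add(-9, Rational(-1, 4))), 2)) = Mul(671, Mul(Mul(4, Rational(-37, 4)), 2)) = Mul(671, Mul(-37, 2)) = Mul(671, -74) = -49654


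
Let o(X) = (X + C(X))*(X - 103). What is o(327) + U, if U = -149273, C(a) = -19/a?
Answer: -24864431/327 ≈ -76038.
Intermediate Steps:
o(X) = (-103 + X)*(X - 19/X) (o(X) = (X - 19/X)*(X - 103) = (X - 19/X)*(-103 + X) = (-103 + X)*(X - 19/X))
o(327) + U = (-19 + 327² - 103*327 + 1957/327) - 149273 = (-19 + 106929 - 33681 + 1957*(1/327)) - 149273 = (-19 + 106929 - 33681 + 1957/327) - 149273 = 23947840/327 - 149273 = -24864431/327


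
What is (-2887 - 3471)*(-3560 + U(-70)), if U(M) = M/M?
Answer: 22628122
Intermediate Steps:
U(M) = 1
(-2887 - 3471)*(-3560 + U(-70)) = (-2887 - 3471)*(-3560 + 1) = -6358*(-3559) = 22628122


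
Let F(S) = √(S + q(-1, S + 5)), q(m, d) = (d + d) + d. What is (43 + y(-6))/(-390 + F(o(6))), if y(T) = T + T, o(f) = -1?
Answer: -12090/152089 - 31*√11/152089 ≈ -0.080169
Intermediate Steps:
q(m, d) = 3*d (q(m, d) = 2*d + d = 3*d)
y(T) = 2*T
F(S) = √(15 + 4*S) (F(S) = √(S + 3*(S + 5)) = √(S + 3*(5 + S)) = √(S + (15 + 3*S)) = √(15 + 4*S))
(43 + y(-6))/(-390 + F(o(6))) = (43 + 2*(-6))/(-390 + √(15 + 4*(-1))) = (43 - 12)/(-390 + √(15 - 4)) = 31/(-390 + √11)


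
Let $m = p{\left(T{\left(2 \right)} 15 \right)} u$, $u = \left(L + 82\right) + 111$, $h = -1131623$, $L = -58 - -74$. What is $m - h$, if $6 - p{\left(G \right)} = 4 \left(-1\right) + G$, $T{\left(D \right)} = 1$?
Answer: $1130578$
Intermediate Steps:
$L = 16$ ($L = -58 + 74 = 16$)
$p{\left(G \right)} = 10 - G$ ($p{\left(G \right)} = 6 - \left(4 \left(-1\right) + G\right) = 6 - \left(-4 + G\right) = 10 - G$)
$u = 209$ ($u = \left(16 + 82\right) + 111 = 98 + 111 = 209$)
$m = -1045$ ($m = \left(10 - 1 \cdot 15\right) 209 = \left(10 - 15\right) 209 = \left(-5\right) 209 = -1045$)
$m - h = -1045 - -1131623 = -1045 + 1131623 = 1130578$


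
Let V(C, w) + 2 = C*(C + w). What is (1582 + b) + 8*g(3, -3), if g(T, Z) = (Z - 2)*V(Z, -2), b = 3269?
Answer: 4331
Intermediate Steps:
V(C, w) = -2 + C*(C + w)
g(T, Z) = (-2 + Z)*(-2 + Z² - 2*Z) (g(T, Z) = (Z - 2)*(-2 + Z² + Z*(-2)) = (-2 + Z)*(-2 + Z² - 2*Z))
(1582 + b) + 8*g(3, -3) = (1582 + 3269) + 8*((-2 - 3)*(-2 + (-3)² - 2*(-3))) = 4851 + 8*(-5*(-2 + 9 + 6)) = 4851 + 8*(-5*13) = 4851 + 8*(-65) = 4851 - 520 = 4331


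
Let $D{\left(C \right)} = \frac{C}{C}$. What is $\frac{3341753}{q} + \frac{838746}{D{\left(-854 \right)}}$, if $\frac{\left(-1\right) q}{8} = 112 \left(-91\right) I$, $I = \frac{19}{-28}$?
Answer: $\frac{46402796935}{55328} \approx 8.3869 \cdot 10^{5}$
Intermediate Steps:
$I = - \frac{19}{28}$ ($I = 19 \left(- \frac{1}{28}\right) = - \frac{19}{28} \approx -0.67857$)
$q = -55328$ ($q = - 8 \cdot 112 \left(-91\right) \left(- \frac{19}{28}\right) = - 8 \left(\left(-10192\right) \left(- \frac{19}{28}\right)\right) = \left(-8\right) 6916 = -55328$)
$D{\left(C \right)} = 1$
$\frac{3341753}{q} + \frac{838746}{D{\left(-854 \right)}} = \frac{3341753}{-55328} + \frac{838746}{1} = 3341753 \left(- \frac{1}{55328}\right) + 838746 \cdot 1 = - \frac{3341753}{55328} + 838746 = \frac{46402796935}{55328}$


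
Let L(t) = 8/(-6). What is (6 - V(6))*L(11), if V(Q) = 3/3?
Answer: -20/3 ≈ -6.6667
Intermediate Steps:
V(Q) = 1 (V(Q) = 3*(1/3) = 1)
L(t) = -4/3 (L(t) = 8*(-1/6) = -4/3)
(6 - V(6))*L(11) = (6 - 1*1)*(-4/3) = (6 - 1)*(-4/3) = 5*(-4/3) = -20/3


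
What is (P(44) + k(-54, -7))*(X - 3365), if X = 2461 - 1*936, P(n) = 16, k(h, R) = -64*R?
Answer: -853760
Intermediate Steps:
X = 1525 (X = 2461 - 936 = 1525)
(P(44) + k(-54, -7))*(X - 3365) = (16 - 64*(-7))*(1525 - 3365) = (16 + 448)*(-1840) = 464*(-1840) = -853760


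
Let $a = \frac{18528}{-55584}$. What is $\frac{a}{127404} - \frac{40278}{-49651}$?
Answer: $\frac{2199240755}{2711029716} \approx 0.81122$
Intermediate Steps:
$a = - \frac{1}{3}$ ($a = 18528 \left(- \frac{1}{55584}\right) = - \frac{1}{3} \approx -0.33333$)
$\frac{a}{127404} - \frac{40278}{-49651} = - \frac{1}{3 \cdot 127404} - \frac{40278}{-49651} = \left(- \frac{1}{3}\right) \frac{1}{127404} - - \frac{5754}{7093} = - \frac{1}{382212} + \frac{5754}{7093} = \frac{2199240755}{2711029716}$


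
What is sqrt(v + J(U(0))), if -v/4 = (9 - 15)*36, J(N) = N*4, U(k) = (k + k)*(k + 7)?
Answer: 12*sqrt(6) ≈ 29.394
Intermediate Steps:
U(k) = 2*k*(7 + k) (U(k) = (2*k)*(7 + k) = 2*k*(7 + k))
J(N) = 4*N
v = 864 (v = -4*(9 - 15)*36 = -(-24)*36 = -4*(-216) = 864)
sqrt(v + J(U(0))) = sqrt(864 + 4*(2*0*(7 + 0))) = sqrt(864 + 4*(2*0*7)) = sqrt(864 + 4*0) = sqrt(864 + 0) = sqrt(864) = 12*sqrt(6)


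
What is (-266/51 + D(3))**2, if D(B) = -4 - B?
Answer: 388129/2601 ≈ 149.22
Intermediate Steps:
(-266/51 + D(3))**2 = (-266/51 + (-4 - 1*3))**2 = (-266*1/51 + (-4 - 3))**2 = (-266/51 - 7)**2 = (-623/51)**2 = 388129/2601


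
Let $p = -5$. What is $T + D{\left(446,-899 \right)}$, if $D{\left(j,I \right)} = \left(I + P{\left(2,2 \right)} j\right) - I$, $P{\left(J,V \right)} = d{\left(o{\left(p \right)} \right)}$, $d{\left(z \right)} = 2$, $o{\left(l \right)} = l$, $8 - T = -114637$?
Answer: $115537$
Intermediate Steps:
$T = 114645$ ($T = 8 - -114637 = 8 + 114637 = 114645$)
$P{\left(J,V \right)} = 2$
$D{\left(j,I \right)} = 2 j$ ($D{\left(j,I \right)} = \left(I + 2 j\right) - I = 2 j$)
$T + D{\left(446,-899 \right)} = 114645 + 2 \cdot 446 = 114645 + 892 = 115537$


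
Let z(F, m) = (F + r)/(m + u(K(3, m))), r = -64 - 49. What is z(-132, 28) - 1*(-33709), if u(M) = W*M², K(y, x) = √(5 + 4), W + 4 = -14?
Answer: 4517251/134 ≈ 33711.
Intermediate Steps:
W = -18 (W = -4 - 14 = -18)
K(y, x) = 3 (K(y, x) = √9 = 3)
u(M) = -18*M²
r = -113
z(F, m) = (-113 + F)/(-162 + m) (z(F, m) = (F - 113)/(m - 18*3²) = (-113 + F)/(m - 18*9) = (-113 + F)/(m - 162) = (-113 + F)/(-162 + m))
z(-132, 28) - 1*(-33709) = (-113 - 132)/(-162 + 28) - 1*(-33709) = -245/(-134) + 33709 = -1/134*(-245) + 33709 = 245/134 + 33709 = 4517251/134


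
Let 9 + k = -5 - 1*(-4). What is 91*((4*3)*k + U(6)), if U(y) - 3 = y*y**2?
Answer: 9009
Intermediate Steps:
k = -10 (k = -9 + (-5 - 1*(-4)) = -9 + (-5 + 4) = -9 - 1 = -10)
U(y) = 3 + y**3 (U(y) = 3 + y*y**2 = 3 + y**3)
91*((4*3)*k + U(6)) = 91*((4*3)*(-10) + (3 + 6**3)) = 91*(12*(-10) + (3 + 216)) = 91*(-120 + 219) = 91*99 = 9009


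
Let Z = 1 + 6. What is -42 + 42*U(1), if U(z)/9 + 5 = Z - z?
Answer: 336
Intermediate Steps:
Z = 7
U(z) = 18 - 9*z (U(z) = -45 + 9*(7 - z) = -45 + (63 - 9*z) = 18 - 9*z)
-42 + 42*U(1) = -42 + 42*(18 - 9*1) = -42 + 42*(18 - 9) = -42 + 42*9 = -42 + 378 = 336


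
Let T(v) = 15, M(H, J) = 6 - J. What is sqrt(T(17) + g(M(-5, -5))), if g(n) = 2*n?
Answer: sqrt(37) ≈ 6.0828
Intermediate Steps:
sqrt(T(17) + g(M(-5, -5))) = sqrt(15 + 2*(6 - 1*(-5))) = sqrt(15 + 2*(6 + 5)) = sqrt(15 + 2*11) = sqrt(15 + 22) = sqrt(37)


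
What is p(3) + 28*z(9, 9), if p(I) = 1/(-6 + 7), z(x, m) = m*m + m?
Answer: 2521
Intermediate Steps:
z(x, m) = m + m² (z(x, m) = m² + m = m + m²)
p(I) = 1 (p(I) = 1/1 = 1)
p(3) + 28*z(9, 9) = 1 + 28*(9*(1 + 9)) = 1 + 28*(9*10) = 1 + 28*90 = 1 + 2520 = 2521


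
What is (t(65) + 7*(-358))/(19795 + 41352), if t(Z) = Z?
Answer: -2441/61147 ≈ -0.039920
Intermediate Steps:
(t(65) + 7*(-358))/(19795 + 41352) = (65 + 7*(-358))/(19795 + 41352) = (65 - 2506)/61147 = -2441*1/61147 = -2441/61147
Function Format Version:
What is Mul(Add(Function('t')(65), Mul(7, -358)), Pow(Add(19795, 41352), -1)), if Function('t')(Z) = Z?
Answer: Rational(-2441, 61147) ≈ -0.039920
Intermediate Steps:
Mul(Add(Function('t')(65), Mul(7, -358)), Pow(Add(19795, 41352), -1)) = Mul(Add(65, Mul(7, -358)), Pow(Add(19795, 41352), -1)) = Mul(Add(65, -2506), Pow(61147, -1)) = Mul(-2441, Rational(1, 61147)) = Rational(-2441, 61147)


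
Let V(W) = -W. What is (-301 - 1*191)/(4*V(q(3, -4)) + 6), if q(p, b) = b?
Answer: -246/11 ≈ -22.364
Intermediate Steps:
(-301 - 1*191)/(4*V(q(3, -4)) + 6) = (-301 - 1*191)/(4*(-1*(-4)) + 6) = (-301 - 191)/(4*4 + 6) = -492/(16 + 6) = -492/22 = -492*1/22 = -246/11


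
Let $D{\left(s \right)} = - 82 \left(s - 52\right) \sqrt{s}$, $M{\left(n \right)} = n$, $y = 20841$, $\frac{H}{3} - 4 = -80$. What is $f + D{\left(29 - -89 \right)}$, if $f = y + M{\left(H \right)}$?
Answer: $20613 - 5412 \sqrt{118} \approx -38176.0$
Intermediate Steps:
$H = -228$ ($H = 12 + 3 \left(-80\right) = 12 - 240 = -228$)
$D{\left(s \right)} = \sqrt{s} \left(4264 - 82 s\right)$ ($D{\left(s \right)} = - 82 \left(-52 + s\right) \sqrt{s} = \left(4264 - 82 s\right) \sqrt{s} = \sqrt{s} \left(4264 - 82 s\right)$)
$f = 20613$ ($f = 20841 - 228 = 20613$)
$f + D{\left(29 - -89 \right)} = 20613 + 82 \sqrt{29 - -89} \left(52 - \left(29 - -89\right)\right) = 20613 + 82 \sqrt{29 + 89} \left(52 - \left(29 + 89\right)\right) = 20613 + 82 \sqrt{118} \left(52 - 118\right) = 20613 + 82 \sqrt{118} \left(-66\right) = 20613 - 5412 \sqrt{118}$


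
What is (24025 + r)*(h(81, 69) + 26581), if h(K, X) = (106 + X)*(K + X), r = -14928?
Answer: 480603607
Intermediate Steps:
(24025 + r)*(h(81, 69) + 26581) = (24025 - 14928)*((69**2 + 106*81 + 106*69 + 81*69) + 26581) = 9097*((4761 + 8586 + 7314 + 5589) + 26581) = 9097*(26250 + 26581) = 9097*52831 = 480603607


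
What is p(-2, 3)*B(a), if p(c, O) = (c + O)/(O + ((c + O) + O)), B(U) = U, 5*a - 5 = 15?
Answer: 4/7 ≈ 0.57143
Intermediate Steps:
a = 4 (a = 1 + (1/5)*15 = 1 + 3 = 4)
p(c, O) = (O + c)/(c + 3*O) (p(c, O) = (O + c)/(O + ((O + c) + O)) = (O + c)/(O + (c + 2*O)) = (O + c)/(c + 3*O))
p(-2, 3)*B(a) = ((3 - 2)/(-2 + 3*3))*4 = (1/(-2 + 9))*4 = (1/7)*4 = 4/7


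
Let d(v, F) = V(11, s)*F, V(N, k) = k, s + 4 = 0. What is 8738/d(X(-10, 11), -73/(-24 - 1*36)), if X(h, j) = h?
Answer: -131070/73 ≈ -1795.5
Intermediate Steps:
s = -4 (s = -4 + 0 = -4)
d(v, F) = -4*F
8738/d(X(-10, 11), -73/(-24 - 1*36)) = 8738/((-(-292)/(-24 - 1*36))) = 8738/((-(-292)/(-24 - 36))) = 8738/((-(-292)/(-60))) = 8738/((-(-292)*(-1)/60)) = 8738/((-4*73/60)) = 8738/(-73/15) = 8738*(-15/73) = -131070/73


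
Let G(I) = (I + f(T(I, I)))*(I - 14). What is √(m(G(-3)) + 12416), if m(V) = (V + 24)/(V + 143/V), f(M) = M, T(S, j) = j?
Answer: 2*√345320392247/10547 ≈ 111.43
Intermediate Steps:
G(I) = 2*I*(-14 + I) (G(I) = (I + I)*(I - 14) = (2*I)*(-14 + I) = 2*I*(-14 + I))
m(V) = (24 + V)/(V + 143/V)
√(m(G(-3)) + 12416) = √((2*(-3)*(-14 - 3))*(24 + 2*(-3)*(-14 - 3))/(143 + (2*(-3)*(-14 - 3))²) + 12416) = √((2*(-3)*(-17))*(24 + 2*(-3)*(-17))/(143 + (2*(-3)*(-17))²) + 12416) = √(102*(24 + 102)/(143 + 102²) + 12416) = √(102*126/(143 + 10404) + 12416) = √(102*126/10547 + 12416) = √(102*(1/10547)*126 + 12416) = √(12852/10547 + 12416) = √(130964404/10547) = 2*√345320392247/10547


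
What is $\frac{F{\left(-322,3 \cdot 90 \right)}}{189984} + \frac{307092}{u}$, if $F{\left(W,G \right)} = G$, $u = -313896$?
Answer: $- \frac{404568157}{414133456} \approx -0.9769$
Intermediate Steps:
$\frac{F{\left(-322,3 \cdot 90 \right)}}{189984} + \frac{307092}{u} = \frac{3 \cdot 90}{189984} + \frac{307092}{-313896} = 270 \cdot \frac{1}{189984} + 307092 \left(- \frac{1}{313896}\right) = \frac{45}{31664} - \frac{25591}{26158} = - \frac{404568157}{414133456}$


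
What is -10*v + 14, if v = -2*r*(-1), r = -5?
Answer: 114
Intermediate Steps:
v = -10 (v = -2*(-5)*(-1) = 10*(-1) = -10)
-10*v + 14 = -10*(-10) + 14 = 100 + 14 = 114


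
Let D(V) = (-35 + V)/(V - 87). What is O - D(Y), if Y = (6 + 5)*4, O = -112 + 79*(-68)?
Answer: -235803/43 ≈ -5483.8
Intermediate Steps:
O = -5484 (O = -112 - 5372 = -5484)
Y = 44 (Y = 11*4 = 44)
D(V) = (-35 + V)/(-87 + V)
O - D(Y) = -5484 - (-35 + 44)/(-87 + 44) = -5484 - 9/(-43) = -5484 - (-1)*9/43 = -5484 - 1*(-9/43) = -5484 + 9/43 = -235803/43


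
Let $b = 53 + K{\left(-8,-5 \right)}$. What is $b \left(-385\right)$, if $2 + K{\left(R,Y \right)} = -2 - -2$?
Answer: $-19635$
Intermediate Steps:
$K{\left(R,Y \right)} = -2$ ($K{\left(R,Y \right)} = -2 - 0 = -2 + \left(-2 + 2\right) = -2 + 0 = -2$)
$b = 51$ ($b = 53 - 2 = 51$)
$b \left(-385\right) = 51 \left(-385\right) = -19635$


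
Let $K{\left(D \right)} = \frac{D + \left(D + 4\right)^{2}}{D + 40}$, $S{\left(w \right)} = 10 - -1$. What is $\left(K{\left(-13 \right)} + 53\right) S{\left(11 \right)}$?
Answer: $\frac{16489}{27} \approx 610.7$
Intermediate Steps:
$S{\left(w \right)} = 11$ ($S{\left(w \right)} = 10 + 1 = 11$)
$K{\left(D \right)} = \frac{D + \left(4 + D\right)^{2}}{40 + D}$
$\left(K{\left(-13 \right)} + 53\right) S{\left(11 \right)} = \left(\frac{-13 + \left(4 - 13\right)^{2}}{40 - 13} + 53\right) 11 = \left(\frac{-13 + \left(-9\right)^{2}}{27} + 53\right) 11 = \left(\frac{-13 + 81}{27} + 53\right) 11 = \left(\frac{1}{27} \cdot 68 + 53\right) 11 = \left(\frac{68}{27} + 53\right) 11 = \frac{1499}{27} \cdot 11 = \frac{16489}{27}$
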